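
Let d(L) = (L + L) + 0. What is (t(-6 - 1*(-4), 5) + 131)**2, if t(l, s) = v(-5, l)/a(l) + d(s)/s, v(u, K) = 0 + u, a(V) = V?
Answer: 73441/4 ≈ 18360.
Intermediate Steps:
d(L) = 2*L (d(L) = 2*L + 0 = 2*L)
v(u, K) = u
t(l, s) = 2 - 5/l (t(l, s) = -5/l + (2*s)/s = -5/l + 2 = 2 - 5/l)
(t(-6 - 1*(-4), 5) + 131)**2 = ((2 - 5/(-6 - 1*(-4))) + 131)**2 = ((2 - 5/(-6 + 4)) + 131)**2 = ((2 - 5/(-2)) + 131)**2 = ((2 - 5*(-1/2)) + 131)**2 = ((2 + 5/2) + 131)**2 = (9/2 + 131)**2 = (271/2)**2 = 73441/4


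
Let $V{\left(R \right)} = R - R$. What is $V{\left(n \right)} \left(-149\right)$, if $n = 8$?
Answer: $0$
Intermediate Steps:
$V{\left(R \right)} = 0$
$V{\left(n \right)} \left(-149\right) = 0 \left(-149\right) = 0$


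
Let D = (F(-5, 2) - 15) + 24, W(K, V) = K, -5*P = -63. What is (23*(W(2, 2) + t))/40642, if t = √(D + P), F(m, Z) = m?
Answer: 23/20321 + 23*√415/203210 ≈ 0.0034376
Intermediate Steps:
P = 63/5 (P = -⅕*(-63) = 63/5 ≈ 12.600)
D = 4 (D = (-5 - 15) + 24 = -20 + 24 = 4)
t = √415/5 (t = √(4 + 63/5) = √(83/5) = √415/5 ≈ 4.0743)
(23*(W(2, 2) + t))/40642 = (23*(2 + √415/5))/40642 = (46 + 23*√415/5)*(1/40642) = 23/20321 + 23*√415/203210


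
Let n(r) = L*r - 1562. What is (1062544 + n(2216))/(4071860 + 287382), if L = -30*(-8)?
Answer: 796411/2179621 ≈ 0.36539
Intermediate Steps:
L = 240
n(r) = -1562 + 240*r (n(r) = 240*r - 1562 = -1562 + 240*r)
(1062544 + n(2216))/(4071860 + 287382) = (1062544 + (-1562 + 240*2216))/(4071860 + 287382) = (1062544 + (-1562 + 531840))/4359242 = (1062544 + 530278)*(1/4359242) = 1592822*(1/4359242) = 796411/2179621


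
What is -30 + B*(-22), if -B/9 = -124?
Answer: -24582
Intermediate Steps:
B = 1116 (B = -9*(-124) = 1116)
-30 + B*(-22) = -30 + 1116*(-22) = -30 - 24552 = -24582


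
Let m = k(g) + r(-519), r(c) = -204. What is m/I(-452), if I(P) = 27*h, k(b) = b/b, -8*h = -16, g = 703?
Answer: -203/54 ≈ -3.7593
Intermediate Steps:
h = 2 (h = -1/8*(-16) = 2)
k(b) = 1
I(P) = 54 (I(P) = 27*2 = 54)
m = -203 (m = 1 - 204 = -203)
m/I(-452) = -203/54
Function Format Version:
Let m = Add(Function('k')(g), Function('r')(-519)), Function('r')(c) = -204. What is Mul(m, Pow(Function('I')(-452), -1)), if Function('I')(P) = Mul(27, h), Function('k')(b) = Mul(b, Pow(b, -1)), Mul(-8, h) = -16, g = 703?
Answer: Rational(-203, 54) ≈ -3.7593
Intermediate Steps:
h = 2 (h = Mul(Rational(-1, 8), -16) = 2)
Function('k')(b) = 1
Function('I')(P) = 54 (Function('I')(P) = Mul(27, 2) = 54)
m = -203 (m = Add(1, -204) = -203)
Mul(m, Pow(Function('I')(-452), -1)) = Mul(-203, Pow(54, -1)) = Mul(-203, Rational(1, 54)) = Rational(-203, 54)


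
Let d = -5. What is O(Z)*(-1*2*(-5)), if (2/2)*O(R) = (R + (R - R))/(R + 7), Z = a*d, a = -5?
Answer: 125/16 ≈ 7.8125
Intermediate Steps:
Z = 25 (Z = -5*(-5) = 25)
O(R) = R/(7 + R) (O(R) = (R + (R - R))/(R + 7) = (R + 0)/(7 + R) = R/(7 + R))
O(Z)*(-1*2*(-5)) = (25/(7 + 25))*(-1*2*(-5)) = (25/32)*(-2*(-5)) = (25*(1/32))*10 = (25/32)*10 = 125/16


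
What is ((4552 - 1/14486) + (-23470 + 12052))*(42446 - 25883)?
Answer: -1647370505751/14486 ≈ -1.1372e+8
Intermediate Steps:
((4552 - 1/14486) + (-23470 + 12052))*(42446 - 25883) = ((4552 - 1*1/14486) - 11418)*16563 = ((4552 - 1/14486) - 11418)*16563 = (65940271/14486 - 11418)*16563 = -99460877/14486*16563 = -1647370505751/14486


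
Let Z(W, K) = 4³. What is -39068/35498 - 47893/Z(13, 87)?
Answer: -851303033/1135936 ≈ -749.43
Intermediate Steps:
Z(W, K) = 64
-39068/35498 - 47893/Z(13, 87) = -39068/35498 - 47893/64 = -39068*1/35498 - 47893*1/64 = -19534/17749 - 47893/64 = -851303033/1135936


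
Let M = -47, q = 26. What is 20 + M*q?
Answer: -1202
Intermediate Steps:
20 + M*q = 20 - 47*26 = 20 - 1222 = -1202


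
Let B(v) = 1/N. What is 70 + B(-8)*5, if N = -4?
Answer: 275/4 ≈ 68.750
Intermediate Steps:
B(v) = -1/4 (B(v) = 1/(-4) = -1/4)
70 + B(-8)*5 = 70 - 1/4*5 = 70 - 5/4 = 275/4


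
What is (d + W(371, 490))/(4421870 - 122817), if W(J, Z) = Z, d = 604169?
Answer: 54969/390823 ≈ 0.14065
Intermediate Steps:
(d + W(371, 490))/(4421870 - 122817) = (604169 + 490)/(4421870 - 122817) = 604659/4299053 = 604659*(1/4299053) = 54969/390823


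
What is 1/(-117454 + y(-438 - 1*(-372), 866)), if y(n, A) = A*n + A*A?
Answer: 1/575346 ≈ 1.7381e-6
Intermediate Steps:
y(n, A) = A² + A*n (y(n, A) = A*n + A² = A² + A*n)
1/(-117454 + y(-438 - 1*(-372), 866)) = 1/(-117454 + 866*(866 + (-438 - 1*(-372)))) = 1/(-117454 + 866*(866 + (-438 + 372))) = 1/(-117454 + 866*(866 - 66)) = 1/(-117454 + 866*800) = 1/(-117454 + 692800) = 1/575346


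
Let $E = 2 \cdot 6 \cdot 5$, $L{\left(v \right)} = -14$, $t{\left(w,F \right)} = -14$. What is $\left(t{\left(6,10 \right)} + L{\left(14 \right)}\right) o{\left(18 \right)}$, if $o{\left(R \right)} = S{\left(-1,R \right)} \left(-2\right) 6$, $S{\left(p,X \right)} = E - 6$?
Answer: $18144$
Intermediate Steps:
$E = 60$ ($E = 12 \cdot 5 = 60$)
$S{\left(p,X \right)} = 54$ ($S{\left(p,X \right)} = 60 - 6 = 54$)
$o{\left(R \right)} = -648$ ($o{\left(R \right)} = 54 \left(-2\right) 6 = \left(-108\right) 6 = -648$)
$\left(t{\left(6,10 \right)} + L{\left(14 \right)}\right) o{\left(18 \right)} = \left(-14 - 14\right) \left(-648\right) = \left(-28\right) \left(-648\right) = 18144$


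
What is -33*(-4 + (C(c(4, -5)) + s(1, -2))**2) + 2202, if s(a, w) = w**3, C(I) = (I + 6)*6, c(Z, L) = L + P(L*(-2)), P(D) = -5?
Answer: -31458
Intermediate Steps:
c(Z, L) = -5 + L (c(Z, L) = L - 5 = -5 + L)
C(I) = 36 + 6*I (C(I) = (6 + I)*6 = 36 + 6*I)
-33*(-4 + (C(c(4, -5)) + s(1, -2))**2) + 2202 = -33*(-4 + ((36 + 6*(-5 - 5)) + (-2)**3)**2) + 2202 = -33*(-4 + ((36 + 6*(-10)) - 8)**2) + 2202 = -33*(-4 + ((36 - 60) - 8)**2) + 2202 = -33*(-4 + (-24 - 8)**2) + 2202 = -33*(-4 + (-32)**2) + 2202 = -33*(-4 + 1024) + 2202 = -33*1020 + 2202 = -33660 + 2202 = -31458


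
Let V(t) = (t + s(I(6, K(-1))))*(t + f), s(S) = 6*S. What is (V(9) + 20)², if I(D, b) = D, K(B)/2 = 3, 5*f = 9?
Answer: 256036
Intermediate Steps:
f = 9/5 (f = (⅕)*9 = 9/5 ≈ 1.8000)
K(B) = 6 (K(B) = 2*3 = 6)
V(t) = (36 + t)*(9/5 + t) (V(t) = (t + 6*6)*(t + 9/5) = (t + 36)*(9/5 + t) = (36 + t)*(9/5 + t))
(V(9) + 20)² = ((324/5 + 9² + (189/5)*9) + 20)² = ((324/5 + 81 + 1701/5) + 20)² = (486 + 20)² = 506² = 256036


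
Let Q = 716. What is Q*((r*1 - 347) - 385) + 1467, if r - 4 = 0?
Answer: -519781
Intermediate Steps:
r = 4 (r = 4 + 0 = 4)
Q*((r*1 - 347) - 385) + 1467 = 716*((4*1 - 347) - 385) + 1467 = 716*((4 - 347) - 385) + 1467 = 716*(-343 - 385) + 1467 = 716*(-728) + 1467 = -521248 + 1467 = -519781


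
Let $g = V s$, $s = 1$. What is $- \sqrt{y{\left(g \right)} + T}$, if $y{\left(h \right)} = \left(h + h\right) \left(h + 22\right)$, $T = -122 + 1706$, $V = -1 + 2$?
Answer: $- \sqrt{1630} \approx -40.373$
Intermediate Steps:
$V = 1$
$T = 1584$
$g = 1$ ($g = 1 \cdot 1 = 1$)
$y{\left(h \right)} = 2 h \left(22 + h\right)$
$- \sqrt{y{\left(g \right)} + T} = - \sqrt{2 \cdot 1 \left(22 + 1\right) + 1584} = - \sqrt{2 \cdot 1 \cdot 23 + 1584} = - \sqrt{46 + 1584} = - \sqrt{1630}$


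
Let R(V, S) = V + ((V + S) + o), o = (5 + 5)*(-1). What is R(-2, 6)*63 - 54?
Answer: -558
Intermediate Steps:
o = -10 (o = 10*(-1) = -10)
R(V, S) = -10 + S + 2*V (R(V, S) = V + ((V + S) - 10) = V + ((S + V) - 10) = V + (-10 + S + V) = -10 + S + 2*V)
R(-2, 6)*63 - 54 = (-10 + 6 + 2*(-2))*63 - 54 = (-10 + 6 - 4)*63 - 54 = -8*63 - 54 = -504 - 54 = -558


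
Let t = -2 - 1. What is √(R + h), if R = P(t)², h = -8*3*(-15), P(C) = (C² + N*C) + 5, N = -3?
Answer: √889 ≈ 29.816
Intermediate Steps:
t = -3
P(C) = 5 + C² - 3*C (P(C) = (C² - 3*C) + 5 = 5 + C² - 3*C)
h = 360 (h = -24*(-15) = 360)
R = 529 (R = (5 + (-3)² - 3*(-3))² = (5 + 9 + 9)² = 23² = 529)
√(R + h) = √(529 + 360) = √889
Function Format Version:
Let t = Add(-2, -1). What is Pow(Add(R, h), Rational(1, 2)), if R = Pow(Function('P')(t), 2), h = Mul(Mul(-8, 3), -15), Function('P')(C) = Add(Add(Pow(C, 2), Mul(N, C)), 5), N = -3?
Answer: Pow(889, Rational(1, 2)) ≈ 29.816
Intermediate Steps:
t = -3
Function('P')(C) = Add(5, Pow(C, 2), Mul(-3, C)) (Function('P')(C) = Add(Add(Pow(C, 2), Mul(-3, C)), 5) = Add(5, Pow(C, 2), Mul(-3, C)))
h = 360 (h = Mul(-24, -15) = 360)
R = 529 (R = Pow(Add(5, Pow(-3, 2), Mul(-3, -3)), 2) = Pow(Add(5, 9, 9), 2) = Pow(23, 2) = 529)
Pow(Add(R, h), Rational(1, 2)) = Pow(Add(529, 360), Rational(1, 2)) = Pow(889, Rational(1, 2))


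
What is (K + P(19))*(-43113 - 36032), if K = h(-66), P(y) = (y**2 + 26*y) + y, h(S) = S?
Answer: -63949160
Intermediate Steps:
P(y) = y**2 + 27*y
K = -66
(K + P(19))*(-43113 - 36032) = (-66 + 19*(27 + 19))*(-43113 - 36032) = (-66 + 19*46)*(-79145) = (-66 + 874)*(-79145) = 808*(-79145) = -63949160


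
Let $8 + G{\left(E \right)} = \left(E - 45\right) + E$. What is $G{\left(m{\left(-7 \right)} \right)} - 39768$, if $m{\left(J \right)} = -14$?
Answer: $-39849$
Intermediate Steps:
$G{\left(E \right)} = -53 + 2 E$ ($G{\left(E \right)} = -8 + \left(\left(E - 45\right) + E\right) = -8 + \left(\left(-45 + E\right) + E\right) = -8 + \left(-45 + 2 E\right) = -53 + 2 E$)
$G{\left(m{\left(-7 \right)} \right)} - 39768 = \left(-53 + 2 \left(-14\right)\right) - 39768 = \left(-53 - 28\right) - 39768 = -81 - 39768 = -39849$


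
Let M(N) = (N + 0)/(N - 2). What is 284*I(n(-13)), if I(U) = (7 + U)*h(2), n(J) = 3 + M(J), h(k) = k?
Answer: 92584/15 ≈ 6172.3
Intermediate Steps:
M(N) = N/(-2 + N)
n(J) = 3 + J/(-2 + J)
I(U) = 14 + 2*U (I(U) = (7 + U)*2 = 14 + 2*U)
284*I(n(-13)) = 284*(14 + 2*(2*(-3 + 2*(-13))/(-2 - 13))) = 284*(14 + 2*(2*(-3 - 26)/(-15))) = 284*(14 + 2*(2*(-1/15)*(-29))) = 284*(14 + 2*(58/15)) = 284*(14 + 116/15) = 284*(326/15) = 92584/15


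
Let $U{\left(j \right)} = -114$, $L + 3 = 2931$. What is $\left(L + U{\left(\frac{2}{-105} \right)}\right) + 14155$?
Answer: $16969$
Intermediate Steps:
$L = 2928$ ($L = -3 + 2931 = 2928$)
$\left(L + U{\left(\frac{2}{-105} \right)}\right) + 14155 = \left(2928 - 114\right) + 14155 = 2814 + 14155 = 16969$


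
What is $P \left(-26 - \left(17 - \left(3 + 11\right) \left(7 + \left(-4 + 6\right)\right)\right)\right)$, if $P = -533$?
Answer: $-44239$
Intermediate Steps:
$P \left(-26 - \left(17 - \left(3 + 11\right) \left(7 + \left(-4 + 6\right)\right)\right)\right) = - 533 \left(-26 - \left(17 - \left(3 + 11\right) \left(7 + \left(-4 + 6\right)\right)\right)\right) = - 533 \left(-26 - \left(17 - 14 \left(7 + 2\right)\right)\right) = - 533 \left(-26 + \left(14 \cdot 9 - 17\right)\right) = - 533 \left(-26 + \left(126 - 17\right)\right) = - 533 \left(-26 + 109\right) = \left(-533\right) 83 = -44239$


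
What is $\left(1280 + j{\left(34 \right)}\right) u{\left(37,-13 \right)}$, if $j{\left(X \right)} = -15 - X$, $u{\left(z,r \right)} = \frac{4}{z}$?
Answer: $\frac{4924}{37} \approx 133.08$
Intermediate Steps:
$\left(1280 + j{\left(34 \right)}\right) u{\left(37,-13 \right)} = \left(1280 - 49\right) \frac{4}{37} = 1231 \cdot \frac{4}{37} = \frac{4924}{37}$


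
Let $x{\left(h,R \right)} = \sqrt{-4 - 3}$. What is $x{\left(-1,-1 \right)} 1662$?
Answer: $1662 i \sqrt{7} \approx 4397.2 i$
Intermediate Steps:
$x{\left(h,R \right)} = i \sqrt{7}$ ($x{\left(h,R \right)} = \sqrt{-7} = i \sqrt{7}$)
$x{\left(-1,-1 \right)} 1662 = i \sqrt{7} \cdot 1662 = 1662 i \sqrt{7}$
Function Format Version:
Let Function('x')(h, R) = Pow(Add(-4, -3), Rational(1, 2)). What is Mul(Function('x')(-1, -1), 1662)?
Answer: Mul(1662, I, Pow(7, Rational(1, 2))) ≈ Mul(4397.2, I)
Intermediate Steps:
Function('x')(h, R) = Mul(I, Pow(7, Rational(1, 2))) (Function('x')(h, R) = Pow(-7, Rational(1, 2)) = Mul(I, Pow(7, Rational(1, 2))))
Mul(Function('x')(-1, -1), 1662) = Mul(Mul(I, Pow(7, Rational(1, 2))), 1662) = Mul(1662, I, Pow(7, Rational(1, 2)))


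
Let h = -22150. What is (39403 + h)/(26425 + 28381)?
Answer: 17253/54806 ≈ 0.31480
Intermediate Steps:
(39403 + h)/(26425 + 28381) = (39403 - 22150)/(26425 + 28381) = 17253/54806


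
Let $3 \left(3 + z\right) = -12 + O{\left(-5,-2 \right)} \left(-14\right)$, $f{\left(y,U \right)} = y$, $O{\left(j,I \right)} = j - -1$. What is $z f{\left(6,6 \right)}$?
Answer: $70$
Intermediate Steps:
$O{\left(j,I \right)} = 1 + j$ ($O{\left(j,I \right)} = j + 1 = 1 + j$)
$z = \frac{35}{3}$ ($z = -3 + \frac{-12 + \left(1 - 5\right) \left(-14\right)}{3} = -3 + \frac{-12 - -56}{3} = -3 + \frac{-12 + 56}{3} = -3 + \frac{1}{3} \cdot 44 = -3 + \frac{44}{3} = \frac{35}{3} \approx 11.667$)
$z f{\left(6,6 \right)} = \frac{35}{3} \cdot 6 = 70$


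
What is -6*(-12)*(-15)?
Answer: -1080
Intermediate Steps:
-6*(-12)*(-15) = 72*(-15) = -1080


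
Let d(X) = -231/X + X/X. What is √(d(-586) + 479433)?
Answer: √164635853230/586 ≈ 692.41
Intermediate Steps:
d(X) = 1 - 231/X (d(X) = -231/X + 1 = 1 - 231/X)
√(d(-586) + 479433) = √((-231 - 586)/(-586) + 479433) = √(-1/586*(-817) + 479433) = √(817/586 + 479433) = √(280948555/586) = √164635853230/586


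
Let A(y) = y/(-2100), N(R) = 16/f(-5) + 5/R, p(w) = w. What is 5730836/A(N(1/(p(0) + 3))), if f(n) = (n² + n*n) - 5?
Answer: -541564002000/691 ≈ -7.8374e+8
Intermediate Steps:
f(n) = -5 + 2*n² (f(n) = (n² + n²) - 5 = 2*n² - 5 = -5 + 2*n²)
N(R) = 16/45 + 5/R (N(R) = 16/(-5 + 2*(-5)²) + 5/R = 16/(-5 + 2*25) + 5/R = 16/(-5 + 50) + 5/R = 16/45 + 5/R)
A(y) = -y/2100 (A(y) = y*(-1/2100) = -y/2100)
5730836/A(N(1/(p(0) + 3))) = 5730836/((-(16/45 + 5/(1/(0 + 3)))/2100)) = 5730836/((-(16/45 + 5/(1/3))/2100)) = 5730836/((-(16/45 + 5/(⅓))/2100)) = 5730836/((-(16/45 + 5*3)/2100)) = 5730836/((-(16/45 + 15)/2100)) = 5730836/((-1/2100*691/45)) = 5730836/(-691/94500) = 5730836*(-94500/691) = -541564002000/691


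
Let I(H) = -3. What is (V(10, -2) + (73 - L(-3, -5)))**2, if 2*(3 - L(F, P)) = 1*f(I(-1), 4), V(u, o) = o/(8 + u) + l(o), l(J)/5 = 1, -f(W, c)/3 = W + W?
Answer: 570025/81 ≈ 7037.3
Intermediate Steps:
f(W, c) = -6*W (f(W, c) = -3*(W + W) = -6*W)
l(J) = 5 (l(J) = 5*1 = 5)
V(u, o) = 5 + o/(8 + u) (V(u, o) = o/(8 + u) + 5 = 5 + o/(8 + u))
L(F, P) = -6 (L(F, P) = 3 - (-6*(-3))/2 = 3 - 18/2 = 3 - 1/2*18 = 3 - 9 = -6)
(V(10, -2) + (73 - L(-3, -5)))**2 = ((40 - 2 + 5*10)/(8 + 10) + (73 - 1*(-6)))**2 = ((40 - 2 + 50)/18 + (73 + 6))**2 = ((1/18)*88 + 79)**2 = (44/9 + 79)**2 = (755/9)**2 = 570025/81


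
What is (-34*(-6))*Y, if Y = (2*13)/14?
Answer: 2652/7 ≈ 378.86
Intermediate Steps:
Y = 13/7 (Y = 26*(1/14) = 13/7 ≈ 1.8571)
(-34*(-6))*Y = -34*(-6)*(13/7) = 204*(13/7) = 2652/7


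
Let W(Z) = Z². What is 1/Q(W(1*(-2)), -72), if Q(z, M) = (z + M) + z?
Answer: -1/64 ≈ -0.015625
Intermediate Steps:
Q(z, M) = M + 2*z (Q(z, M) = (M + z) + z = M + 2*z)
1/Q(W(1*(-2)), -72) = 1/(-72 + 2*(1*(-2))²) = 1/(-72 + 2*(-2)²) = 1/(-72 + 2*4) = 1/(-72 + 8) = 1/(-64) = -1/64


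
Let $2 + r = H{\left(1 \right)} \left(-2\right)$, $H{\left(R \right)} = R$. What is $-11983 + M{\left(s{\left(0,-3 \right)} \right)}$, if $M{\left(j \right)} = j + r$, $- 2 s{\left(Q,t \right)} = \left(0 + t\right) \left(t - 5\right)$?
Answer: $-11999$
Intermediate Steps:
$s{\left(Q,t \right)} = - \frac{t \left(-5 + t\right)}{2}$ ($s{\left(Q,t \right)} = - \frac{\left(0 + t\right) \left(t - 5\right)}{2} = - \frac{t \left(-5 + t\right)}{2}$)
$r = -4$ ($r = -2 + 1 \left(-2\right) = -2 - 2 = -4$)
$M{\left(j \right)} = -4 + j$ ($M{\left(j \right)} = j - 4 = -4 + j$)
$-11983 + M{\left(s{\left(0,-3 \right)} \right)} = -11983 + \left(-4 + \frac{1}{2} \left(-3\right) \left(5 - -3\right)\right) = -11983 + \left(-4 + \frac{1}{2} \left(-3\right) \left(5 + 3\right)\right) = -11983 + \left(-4 + \frac{1}{2} \left(-3\right) 8\right) = -11983 - 16 = -11999$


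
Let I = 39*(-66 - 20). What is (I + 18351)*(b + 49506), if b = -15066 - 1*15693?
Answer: 281148759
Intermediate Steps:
b = -30759 (b = -15066 - 15693 = -30759)
I = -3354 (I = 39*(-86) = -3354)
(I + 18351)*(b + 49506) = (-3354 + 18351)*(-30759 + 49506) = 14997*18747 = 281148759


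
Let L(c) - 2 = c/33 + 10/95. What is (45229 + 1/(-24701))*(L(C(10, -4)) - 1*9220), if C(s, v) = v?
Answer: -6457085202575488/15487527 ≈ -4.1692e+8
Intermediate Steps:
L(c) = 40/19 + c/33 (L(c) = 2 + (c/33 + 10/95) = 2 + (c*(1/33) + 10*(1/95)) = 2 + (c/33 + 2/19) = 2 + (2/19 + c/33) = 40/19 + c/33)
(45229 + 1/(-24701))*(L(C(10, -4)) - 1*9220) = (45229 + 1/(-24701))*((40/19 + (1/33)*(-4)) - 1*9220) = (45229 - 1/24701)*((40/19 - 4/33) - 9220) = 1117201528*(1244/627 - 9220)/24701 = (1117201528/24701)*(-5779696/627) = -6457085202575488/15487527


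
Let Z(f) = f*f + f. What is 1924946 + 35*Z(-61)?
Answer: 2053046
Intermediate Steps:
Z(f) = f + f**2 (Z(f) = f**2 + f = f + f**2)
1924946 + 35*Z(-61) = 1924946 + 35*(-61*(1 - 61)) = 1924946 + 35*(-61*(-60)) = 1924946 + 35*3660 = 1924946 + 128100 = 2053046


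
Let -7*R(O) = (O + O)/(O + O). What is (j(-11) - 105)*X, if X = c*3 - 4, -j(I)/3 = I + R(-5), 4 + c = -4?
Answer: 2004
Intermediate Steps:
c = -8 (c = -4 - 4 = -8)
R(O) = -⅐ (R(O) = -(O + O)/(7*(O + O)) = -2*O/(7*(2*O)) = -2*O*1/(2*O)/7 = -⅐*1 = -⅐)
j(I) = 3/7 - 3*I (j(I) = -3*(I - ⅐) = -3*(-⅐ + I) = 3/7 - 3*I)
X = -28 (X = -8*3 - 4 = -24 - 4 = -28)
(j(-11) - 105)*X = ((3/7 - 3*(-11)) - 105)*(-28) = ((3/7 + 33) - 105)*(-28) = (234/7 - 105)*(-28) = -501/7*(-28) = 2004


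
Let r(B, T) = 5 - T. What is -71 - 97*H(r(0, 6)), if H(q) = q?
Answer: 26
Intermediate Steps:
-71 - 97*H(r(0, 6)) = -71 - 97*(5 - 1*6) = -71 - 97*(5 - 6) = -71 - 97*(-1) = -71 + 97 = 26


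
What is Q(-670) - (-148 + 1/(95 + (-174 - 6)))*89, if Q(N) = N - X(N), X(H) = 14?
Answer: 1061569/85 ≈ 12489.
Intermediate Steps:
Q(N) = -14 + N (Q(N) = N - 1*14 = N - 14 = -14 + N)
Q(-670) - (-148 + 1/(95 + (-174 - 6)))*89 = (-14 - 670) - (-148 + 1/(95 + (-174 - 6)))*89 = -684 - (-148 + 1/(95 - 180))*89 = -684 - (-148 + 1/(-85))*89 = -684 - (-148 - 1/85)*89 = -684 - (-12581)*89/85 = -684 - 1*(-1119709/85) = -684 + 1119709/85 = 1061569/85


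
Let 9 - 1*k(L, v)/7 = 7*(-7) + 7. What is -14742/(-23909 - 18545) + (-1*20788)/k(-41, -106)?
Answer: -438635429/7578039 ≈ -57.882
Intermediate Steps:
k(L, v) = 357 (k(L, v) = 63 - 7*(7*(-7) + 7) = 63 - 7*(-49 + 7) = 63 - 7*(-42) = 63 + 294 = 357)
-14742/(-23909 - 18545) + (-1*20788)/k(-41, -106) = -14742/(-23909 - 18545) - 1*20788/357 = -14742/(-42454) - 20788*1/357 = -14742*(-1/42454) - 20788/357 = 7371/21227 - 20788/357 = -438635429/7578039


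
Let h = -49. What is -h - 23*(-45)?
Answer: 1084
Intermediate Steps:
-h - 23*(-45) = -1*(-49) - 23*(-45) = 49 + 1035 = 1084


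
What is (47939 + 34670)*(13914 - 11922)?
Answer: 164557128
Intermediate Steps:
(47939 + 34670)*(13914 - 11922) = 82609*1992 = 164557128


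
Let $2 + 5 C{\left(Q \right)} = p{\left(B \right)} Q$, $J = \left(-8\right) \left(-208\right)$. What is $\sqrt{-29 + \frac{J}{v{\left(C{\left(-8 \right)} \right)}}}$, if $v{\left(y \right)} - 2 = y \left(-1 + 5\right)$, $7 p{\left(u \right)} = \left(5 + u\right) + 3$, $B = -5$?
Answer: $\frac{i \sqrt{1242669}}{41} \approx 27.189 i$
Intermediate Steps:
$J = 1664$
$p{\left(u \right)} = \frac{8}{7} + \frac{u}{7}$ ($p{\left(u \right)} = \frac{\left(5 + u\right) + 3}{7} = \frac{8 + u}{7} = \frac{8}{7} + \frac{u}{7}$)
$C{\left(Q \right)} = - \frac{2}{5} + \frac{3 Q}{35}$ ($C{\left(Q \right)} = - \frac{2}{5} + \frac{\left(\frac{8}{7} + \frac{1}{7} \left(-5\right)\right) Q}{5} = - \frac{2}{5} + \frac{\left(\frac{8}{7} - \frac{5}{7}\right) Q}{5} = - \frac{2}{5} + \frac{\frac{3}{7} Q}{5} = - \frac{2}{5} + \frac{3 Q}{35}$)
$v{\left(y \right)} = 2 + 4 y$ ($v{\left(y \right)} = 2 + y \left(-1 + 5\right) = 2 + y 4 = 2 + 4 y$)
$\sqrt{-29 + \frac{J}{v{\left(C{\left(-8 \right)} \right)}}} = \sqrt{-29 + \frac{1664}{2 + 4 \left(- \frac{2}{5} + \frac{3}{35} \left(-8\right)\right)}} = \sqrt{-29 + \frac{1664}{2 + 4 \left(- \frac{2}{5} - \frac{24}{35}\right)}} = \sqrt{-29 + \frac{1664}{2 + 4 \left(- \frac{38}{35}\right)}} = \sqrt{-29 + \frac{1664}{2 - \frac{152}{35}}} = \sqrt{-29 + \frac{1664}{- \frac{82}{35}}} = \sqrt{-29 + 1664 \left(- \frac{35}{82}\right)} = \sqrt{-29 - \frac{29120}{41}} = \sqrt{- \frac{30309}{41}} = \frac{i \sqrt{1242669}}{41}$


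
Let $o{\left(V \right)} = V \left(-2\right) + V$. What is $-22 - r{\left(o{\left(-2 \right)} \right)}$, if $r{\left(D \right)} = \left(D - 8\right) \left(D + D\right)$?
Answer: $2$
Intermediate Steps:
$o{\left(V \right)} = - V$ ($o{\left(V \right)} = - 2 V + V = - V$)
$r{\left(D \right)} = 2 D \left(-8 + D\right)$ ($r{\left(D \right)} = \left(-8 + D\right) 2 D = 2 D \left(-8 + D\right)$)
$-22 - r{\left(o{\left(-2 \right)} \right)} = -22 - 2 \left(\left(-1\right) \left(-2\right)\right) \left(-8 - -2\right) = -22 - 2 \cdot 2 \left(-8 + 2\right) = -22 - 2 \cdot 2 \left(-6\right) = -22 - -24 = -22 + 24 = 2$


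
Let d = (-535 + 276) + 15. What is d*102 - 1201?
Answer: -26089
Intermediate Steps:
d = -244 (d = -259 + 15 = -244)
d*102 - 1201 = -244*102 - 1201 = -24888 - 1201 = -26089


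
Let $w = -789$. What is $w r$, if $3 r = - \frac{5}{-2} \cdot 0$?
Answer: $0$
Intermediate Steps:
$r = 0$ ($r = \frac{- \frac{5}{-2} \cdot 0}{3} = \frac{\left(-5\right) \left(- \frac{1}{2}\right) 0}{3} = \frac{\frac{5}{2} \cdot 0}{3} = \frac{1}{3} \cdot 0 = 0$)
$w r = \left(-789\right) 0 = 0$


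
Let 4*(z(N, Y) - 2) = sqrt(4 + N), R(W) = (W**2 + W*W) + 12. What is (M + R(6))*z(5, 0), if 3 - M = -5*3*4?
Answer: 1617/4 ≈ 404.25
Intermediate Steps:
R(W) = 12 + 2*W**2 (R(W) = (W**2 + W**2) + 12 = 2*W**2 + 12 = 12 + 2*W**2)
z(N, Y) = 2 + sqrt(4 + N)/4
M = 63 (M = 3 - (-5*3)*4 = 3 - (-15)*4 = 3 - 1*(-60) = 3 + 60 = 63)
(M + R(6))*z(5, 0) = (63 + (12 + 2*6**2))*(2 + sqrt(4 + 5)/4) = (63 + (12 + 2*36))*(2 + sqrt(9)/4) = (63 + (12 + 72))*(2 + (1/4)*3) = (63 + 84)*(2 + 3/4) = 147*(11/4) = 1617/4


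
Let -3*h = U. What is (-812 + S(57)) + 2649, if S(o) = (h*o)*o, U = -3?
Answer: 5086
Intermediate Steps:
h = 1 (h = -1/3*(-3) = 1)
S(o) = o**2 (S(o) = (1*o)*o = o*o = o**2)
(-812 + S(57)) + 2649 = (-812 + 57**2) + 2649 = (-812 + 3249) + 2649 = 2437 + 2649 = 5086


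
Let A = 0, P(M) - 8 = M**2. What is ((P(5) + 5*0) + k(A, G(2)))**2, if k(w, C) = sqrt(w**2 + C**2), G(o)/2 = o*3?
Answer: 2025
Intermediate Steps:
P(M) = 8 + M**2
G(o) = 6*o (G(o) = 2*(o*3) = 2*(3*o) = 6*o)
k(w, C) = sqrt(C**2 + w**2)
((P(5) + 5*0) + k(A, G(2)))**2 = (((8 + 5**2) + 5*0) + sqrt((6*2)**2 + 0**2))**2 = (((8 + 25) + 0) + sqrt(12**2 + 0))**2 = ((33 + 0) + sqrt(144 + 0))**2 = (33 + sqrt(144))**2 = (33 + 12)**2 = 45**2 = 2025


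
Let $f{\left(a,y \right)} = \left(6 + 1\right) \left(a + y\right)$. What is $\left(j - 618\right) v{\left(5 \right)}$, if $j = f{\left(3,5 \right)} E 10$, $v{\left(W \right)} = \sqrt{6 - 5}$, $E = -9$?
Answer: $-5658$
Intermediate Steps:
$f{\left(a,y \right)} = 7 a + 7 y$ ($f{\left(a,y \right)} = 7 \left(a + y\right) = 7 a + 7 y$)
$v{\left(W \right)} = 1$ ($v{\left(W \right)} = \sqrt{1} = 1$)
$j = -5040$ ($j = \left(7 \cdot 3 + 7 \cdot 5\right) \left(-9\right) 10 = \left(21 + 35\right) \left(-9\right) 10 = 56 \left(-9\right) 10 = \left(-504\right) 10 = -5040$)
$\left(j - 618\right) v{\left(5 \right)} = \left(-5040 - 618\right) 1 = \left(-5658\right) 1 = -5658$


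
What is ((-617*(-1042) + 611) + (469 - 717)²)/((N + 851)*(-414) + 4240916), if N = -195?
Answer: 705029/3969332 ≈ 0.17762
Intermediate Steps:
((-617*(-1042) + 611) + (469 - 717)²)/((N + 851)*(-414) + 4240916) = ((-617*(-1042) + 611) + (469 - 717)²)/((-195 + 851)*(-414) + 4240916) = ((642914 + 611) + (-248)²)/(656*(-414) + 4240916) = (643525 + 61504)/(-271584 + 4240916) = 705029/3969332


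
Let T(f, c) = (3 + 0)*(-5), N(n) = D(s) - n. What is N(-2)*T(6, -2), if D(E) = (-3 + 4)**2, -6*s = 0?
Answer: -45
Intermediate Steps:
s = 0 (s = -1/6*0 = 0)
D(E) = 1 (D(E) = 1**2 = 1)
N(n) = 1 - n
T(f, c) = -15 (T(f, c) = 3*(-5) = -15)
N(-2)*T(6, -2) = (1 - 1*(-2))*(-15) = (1 + 2)*(-15) = 3*(-15) = -45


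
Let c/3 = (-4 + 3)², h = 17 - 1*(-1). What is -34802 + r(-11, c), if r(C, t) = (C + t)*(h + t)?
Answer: -34970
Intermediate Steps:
h = 18 (h = 17 + 1 = 18)
c = 3 (c = 3*(-4 + 3)² = 3*(-1)² = 3*1 = 3)
r(C, t) = (18 + t)*(C + t) (r(C, t) = (C + t)*(18 + t) = (18 + t)*(C + t))
-34802 + r(-11, c) = -34802 + (3² + 18*(-11) + 18*3 - 11*3) = -34802 + (9 - 198 + 54 - 33) = -34802 - 168 = -34970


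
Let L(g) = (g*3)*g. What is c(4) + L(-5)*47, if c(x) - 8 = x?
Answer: 3537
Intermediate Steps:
L(g) = 3*g² (L(g) = (3*g)*g = 3*g²)
c(x) = 8 + x
c(4) + L(-5)*47 = (8 + 4) + (3*(-5)²)*47 = 12 + (3*25)*47 = 12 + 75*47 = 12 + 3525 = 3537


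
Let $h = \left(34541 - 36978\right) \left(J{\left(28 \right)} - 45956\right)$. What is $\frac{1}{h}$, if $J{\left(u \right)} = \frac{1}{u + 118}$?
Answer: $\frac{146}{16351234275} \approx 8.929 \cdot 10^{-9}$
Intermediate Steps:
$J{\left(u \right)} = \frac{1}{118 + u}$
$h = \frac{16351234275}{146}$ ($h = \left(34541 - 36978\right) \left(\frac{1}{118 + 28} - 45956\right) = - 2437 \left(\frac{1}{146} - 45956\right) = \left(-2437\right) \left(- \frac{6709575}{146}\right) = \frac{16351234275}{146} \approx 1.1199 \cdot 10^{8}$)
$\frac{1}{h} = \frac{1}{\frac{16351234275}{146}} = \frac{146}{16351234275}$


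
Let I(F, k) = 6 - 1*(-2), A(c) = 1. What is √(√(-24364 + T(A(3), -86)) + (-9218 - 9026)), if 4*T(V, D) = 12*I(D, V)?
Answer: √(-18244 + 2*I*√6085) ≈ 0.5775 + 135.07*I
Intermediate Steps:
I(F, k) = 8 (I(F, k) = 6 + 2 = 8)
T(V, D) = 24 (T(V, D) = (12*8)/4 = (¼)*96 = 24)
√(√(-24364 + T(A(3), -86)) + (-9218 - 9026)) = √(√(-24364 + 24) + (-9218 - 9026)) = √(√(-24340) - 18244) = √(2*I*√6085 - 18244) = √(-18244 + 2*I*√6085)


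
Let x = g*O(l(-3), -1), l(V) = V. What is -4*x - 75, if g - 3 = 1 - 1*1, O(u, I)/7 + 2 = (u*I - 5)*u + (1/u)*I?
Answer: -439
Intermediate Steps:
O(u, I) = -14 + 7*I/u + 7*u*(-5 + I*u) (O(u, I) = -14 + 7*((u*I - 5)*u + (1/u)*I) = -14 + 7*((I*u - 5)*u + I/u) = -14 + 7*((-5 + I*u)*u + I/u) = -14 + 7*(u*(-5 + I*u) + I/u) = -14 + 7*(I/u + u*(-5 + I*u)) = -14 + (7*I/u + 7*u*(-5 + I*u)) = -14 + 7*I/u + 7*u*(-5 + I*u))
g = 3 (g = 3 + (1 - 1*1) = 3 + (1 - 1) = 3 + 0 = 3)
x = 91 (x = 3*(-14 - 35*(-3) + 7*(-1)/(-3) + 7*(-1)*(-3)²) = 3*(-14 + 105 + 7*(-1)*(-⅓) + 7*(-1)*9) = 3*(-14 + 105 + 7/3 - 63) = 3*(91/3) = 91)
-4*x - 75 = -4*91 - 75 = -364 - 75 = -439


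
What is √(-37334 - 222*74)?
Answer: I*√53762 ≈ 231.87*I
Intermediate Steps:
√(-37334 - 222*74) = √(-37334 - 16428) = √(-53762) = I*√53762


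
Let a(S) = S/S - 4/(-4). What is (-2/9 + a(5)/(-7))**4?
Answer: 1048576/15752961 ≈ 0.066564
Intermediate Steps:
a(S) = 2 (a(S) = 1 - 4*(-1/4) = 1 + 1 = 2)
(-2/9 + a(5)/(-7))**4 = (-2/9 + 2/(-7))**4 = (-2*1/9 + 2*(-1/7))**4 = (-2/9 - 2/7)**4 = (-32/63)**4 = 1048576/15752961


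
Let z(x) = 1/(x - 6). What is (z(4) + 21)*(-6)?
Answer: -123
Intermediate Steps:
z(x) = 1/(-6 + x)
(z(4) + 21)*(-6) = (1/(-6 + 4) + 21)*(-6) = (1/(-2) + 21)*(-6) = (-½ + 21)*(-6) = (41/2)*(-6) = -123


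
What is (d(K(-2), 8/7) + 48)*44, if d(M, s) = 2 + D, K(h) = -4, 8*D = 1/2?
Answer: 8811/4 ≈ 2202.8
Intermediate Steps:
D = 1/16 (D = (⅛)/2 = (⅛)*(½) = 1/16 ≈ 0.062500)
d(M, s) = 33/16 (d(M, s) = 2 + 1/16 = 33/16)
(d(K(-2), 8/7) + 48)*44 = (33/16 + 48)*44 = (801/16)*44 = 8811/4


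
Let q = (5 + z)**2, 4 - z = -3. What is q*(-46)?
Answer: -6624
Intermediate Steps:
z = 7 (z = 4 - 1*(-3) = 4 + 3 = 7)
q = 144 (q = (5 + 7)**2 = 12**2 = 144)
q*(-46) = 144*(-46) = -6624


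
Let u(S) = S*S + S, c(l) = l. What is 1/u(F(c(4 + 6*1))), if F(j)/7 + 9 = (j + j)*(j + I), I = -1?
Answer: 1/1434006 ≈ 6.9735e-7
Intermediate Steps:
F(j) = -63 + 14*j*(-1 + j) (F(j) = -63 + 7*((j + j)*(j - 1)) = -63 + 7*((2*j)*(-1 + j)) = -63 + 7*(2*j*(-1 + j)) = -63 + 14*j*(-1 + j))
u(S) = S + S**2 (u(S) = S**2 + S = S + S**2)
1/u(F(c(4 + 6*1))) = 1/((-63 - 14*(4 + 6*1) + 14*(4 + 6*1)**2)*(1 + (-63 - 14*(4 + 6*1) + 14*(4 + 6*1)**2))) = 1/((-63 - 14*(4 + 6) + 14*(4 + 6)**2)*(1 + (-63 - 14*(4 + 6) + 14*(4 + 6)**2))) = 1/((-63 - 14*10 + 14*10**2)*(1 + (-63 - 14*10 + 14*10**2))) = 1/((-63 - 140 + 14*100)*(1 + (-63 - 140 + 14*100))) = 1/((-63 - 140 + 1400)*(1 + (-63 - 140 + 1400))) = 1/(1197*(1 + 1197)) = 1/(1197*1198) = 1/1434006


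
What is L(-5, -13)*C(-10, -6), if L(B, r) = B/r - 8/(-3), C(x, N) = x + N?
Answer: -1904/39 ≈ -48.820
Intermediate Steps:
C(x, N) = N + x
L(B, r) = 8/3 + B/r (L(B, r) = B/r - 8*(-⅓) = B/r + 8/3 = 8/3 + B/r)
L(-5, -13)*C(-10, -6) = (8/3 - 5/(-13))*(-6 - 10) = (8/3 - 5*(-1/13))*(-16) = (8/3 + 5/13)*(-16) = (119/39)*(-16) = -1904/39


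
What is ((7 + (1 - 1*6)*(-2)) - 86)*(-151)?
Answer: 10419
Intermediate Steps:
((7 + (1 - 1*6)*(-2)) - 86)*(-151) = ((7 + (1 - 6)*(-2)) - 86)*(-151) = ((7 - 5*(-2)) - 86)*(-151) = ((7 + 10) - 86)*(-151) = (17 - 86)*(-151) = -69*(-151) = 10419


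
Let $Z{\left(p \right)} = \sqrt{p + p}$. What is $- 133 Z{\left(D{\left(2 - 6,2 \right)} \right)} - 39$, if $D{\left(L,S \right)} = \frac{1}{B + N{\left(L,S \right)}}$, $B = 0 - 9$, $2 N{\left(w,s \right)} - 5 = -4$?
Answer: $-39 - \frac{266 i \sqrt{17}}{17} \approx -39.0 - 64.515 i$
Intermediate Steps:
$N{\left(w,s \right)} = \frac{1}{2}$ ($N{\left(w,s \right)} = \frac{5}{2} + \frac{1}{2} \left(-4\right) = \frac{5}{2} - 2 = \frac{1}{2}$)
$B = -9$ ($B = 0 - 9 = -9$)
$D{\left(L,S \right)} = - \frac{2}{17}$ ($D{\left(L,S \right)} = \frac{1}{-9 + \frac{1}{2}} = \frac{1}{- \frac{17}{2}} = - \frac{2}{17}$)
$Z{\left(p \right)} = \sqrt{2} \sqrt{p}$ ($Z{\left(p \right)} = \sqrt{2 p} = \sqrt{2} \sqrt{p}$)
$- 133 Z{\left(D{\left(2 - 6,2 \right)} \right)} - 39 = - 133 \sqrt{2} \sqrt{- \frac{2}{17}} - 39 = - 133 \sqrt{2} \frac{i \sqrt{34}}{17} - 39 = - 133 \frac{2 i \sqrt{17}}{17} - 39 = - \frac{266 i \sqrt{17}}{17} - 39 = -39 - \frac{266 i \sqrt{17}}{17}$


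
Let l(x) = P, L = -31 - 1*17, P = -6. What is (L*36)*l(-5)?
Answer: 10368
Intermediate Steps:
L = -48 (L = -31 - 17 = -48)
l(x) = -6
(L*36)*l(-5) = -48*36*(-6) = -1728*(-6) = 10368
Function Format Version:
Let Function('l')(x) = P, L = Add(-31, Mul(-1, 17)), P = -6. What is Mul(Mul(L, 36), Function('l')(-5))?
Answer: 10368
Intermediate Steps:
L = -48 (L = Add(-31, -17) = -48)
Function('l')(x) = -6
Mul(Mul(L, 36), Function('l')(-5)) = Mul(Mul(-48, 36), -6) = Mul(-1728, -6) = 10368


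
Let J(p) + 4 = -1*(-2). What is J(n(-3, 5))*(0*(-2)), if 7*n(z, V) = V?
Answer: 0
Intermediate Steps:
n(z, V) = V/7
J(p) = -2 (J(p) = -4 - 1*(-2) = -4 + 2 = -2)
J(n(-3, 5))*(0*(-2)) = -0*(-2) = -2*0 = 0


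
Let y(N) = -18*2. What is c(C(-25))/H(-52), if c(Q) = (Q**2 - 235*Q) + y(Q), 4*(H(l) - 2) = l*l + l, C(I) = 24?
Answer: -1020/133 ≈ -7.6692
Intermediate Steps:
y(N) = -36
H(l) = 2 + l/4 + l**2/4 (H(l) = 2 + (l*l + l)/4 = 2 + (l**2 + l)/4 = 2 + (l + l**2)/4 = 2 + (l/4 + l**2/4) = 2 + l/4 + l**2/4)
c(Q) = -36 + Q**2 - 235*Q (c(Q) = (Q**2 - 235*Q) - 36 = -36 + Q**2 - 235*Q)
c(C(-25))/H(-52) = (-36 + 24**2 - 235*24)/(2 + (1/4)*(-52) + (1/4)*(-52)**2) = (-36 + 576 - 5640)/(2 - 13 + (1/4)*2704) = -5100/(2 - 13 + 676) = -5100/665 = -5100*1/665 = -1020/133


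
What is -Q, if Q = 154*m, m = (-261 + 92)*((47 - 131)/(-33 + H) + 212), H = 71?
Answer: 103739636/19 ≈ 5.4600e+6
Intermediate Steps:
m = -673634/19 (m = (-261 + 92)*((47 - 131)/(-33 + 71) + 212) = -169*(-84/38 + 212) = -169*(-84*1/38 + 212) = -169*(-42/19 + 212) = -169*3986/19 = -673634/19 ≈ -35454.)
Q = -103739636/19 (Q = 154*(-673634/19) = -103739636/19 ≈ -5.4600e+6)
-Q = -1*(-103739636/19) = 103739636/19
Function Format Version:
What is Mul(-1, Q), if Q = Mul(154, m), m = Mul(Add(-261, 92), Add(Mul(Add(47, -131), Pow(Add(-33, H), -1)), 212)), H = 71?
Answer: Rational(103739636, 19) ≈ 5.4600e+6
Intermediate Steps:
m = Rational(-673634, 19) (m = Mul(Add(-261, 92), Add(Mul(Add(47, -131), Pow(Add(-33, 71), -1)), 212)) = Mul(-169, Add(Mul(-84, Pow(38, -1)), 212)) = Mul(-169, Add(Mul(-84, Rational(1, 38)), 212)) = Mul(-169, Add(Rational(-42, 19), 212)) = Mul(-169, Rational(3986, 19)) = Rational(-673634, 19) ≈ -35454.)
Q = Rational(-103739636, 19) (Q = Mul(154, Rational(-673634, 19)) = Rational(-103739636, 19) ≈ -5.4600e+6)
Mul(-1, Q) = Mul(-1, Rational(-103739636, 19)) = Rational(103739636, 19)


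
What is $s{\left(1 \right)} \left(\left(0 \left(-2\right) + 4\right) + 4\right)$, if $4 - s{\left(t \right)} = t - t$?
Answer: $32$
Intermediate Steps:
$s{\left(t \right)} = 4$ ($s{\left(t \right)} = 4 - \left(t - t\right) = 4 - 0 = 4 + 0 = 4$)
$s{\left(1 \right)} \left(\left(0 \left(-2\right) + 4\right) + 4\right) = 4 \left(\left(0 \left(-2\right) + 4\right) + 4\right) = 4 \left(\left(0 + 4\right) + 4\right) = 4 \left(4 + 4\right) = 4 \cdot 8 = 32$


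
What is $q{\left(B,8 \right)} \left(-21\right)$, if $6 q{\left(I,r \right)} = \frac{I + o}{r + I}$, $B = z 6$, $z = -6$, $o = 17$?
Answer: $- \frac{19}{8} \approx -2.375$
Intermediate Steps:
$B = -36$ ($B = \left(-6\right) 6 = -36$)
$q{\left(I,r \right)} = \frac{17 + I}{6 \left(I + r\right)}$ ($q{\left(I,r \right)} = \frac{\left(I + 17\right) \frac{1}{r + I}}{6} = \frac{\left(17 + I\right) \frac{1}{I + r}}{6} = \frac{\frac{1}{I + r} \left(17 + I\right)}{6} = \frac{17 + I}{6 \left(I + r\right)}$)
$q{\left(B,8 \right)} \left(-21\right) = \frac{17 - 36}{6 \left(-36 + 8\right)} \left(-21\right) = \frac{1}{6} \frac{1}{-28} \left(-19\right) \left(-21\right) = \frac{1}{6} \left(- \frac{1}{28}\right) \left(-19\right) \left(-21\right) = \frac{19}{168} \left(-21\right) = - \frac{19}{8}$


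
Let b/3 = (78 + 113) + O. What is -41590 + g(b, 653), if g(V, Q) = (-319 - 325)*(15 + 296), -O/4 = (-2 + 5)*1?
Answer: -241874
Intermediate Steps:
O = -12 (O = -4*(-2 + 5) = -12 ≈ -12.000)
b = 537 (b = 3*((78 + 113) - 12) = 3*(191 - 12) = 3*179 = 537)
g(V, Q) = -200284 (g(V, Q) = -644*311 = -200284)
-41590 + g(b, 653) = -41590 - 200284 = -241874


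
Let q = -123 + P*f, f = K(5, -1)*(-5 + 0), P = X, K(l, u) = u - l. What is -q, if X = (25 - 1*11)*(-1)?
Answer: 543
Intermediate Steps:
X = -14 (X = (25 - 11)*(-1) = 14*(-1) = -14)
P = -14
f = 30 (f = (-1 - 1*5)*(-5 + 0) = (-1 - 5)*(-5) = -6*(-5) = 30)
q = -543 (q = -123 - 14*30 = -123 - 420 = -543)
-q = -1*(-543) = 543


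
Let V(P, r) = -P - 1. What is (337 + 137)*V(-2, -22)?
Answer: 474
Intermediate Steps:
V(P, r) = -1 - P
(337 + 137)*V(-2, -22) = (337 + 137)*(-1 - 1*(-2)) = 474*(-1 + 2) = 474*1 = 474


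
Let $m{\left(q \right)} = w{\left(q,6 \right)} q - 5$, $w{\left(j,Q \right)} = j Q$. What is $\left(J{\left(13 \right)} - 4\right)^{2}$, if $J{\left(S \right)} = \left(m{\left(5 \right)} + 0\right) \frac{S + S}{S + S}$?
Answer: $19881$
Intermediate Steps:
$w{\left(j,Q \right)} = Q j$
$m{\left(q \right)} = -5 + 6 q^{2}$ ($m{\left(q \right)} = 6 q q - 5 = 6 q^{2} - 5 = -5 + 6 q^{2}$)
$J{\left(S \right)} = 145$ ($J{\left(S \right)} = \left(\left(-5 + 6 \cdot 5^{2}\right) + 0\right) \frac{S + S}{S + S} = \left(\left(-5 + 6 \cdot 25\right) + 0\right) \frac{2 S}{2 S} = \left(\left(-5 + 150\right) + 0\right) 2 S \frac{1}{2 S} = \left(145 + 0\right) 1 = 145 \cdot 1 = 145$)
$\left(J{\left(13 \right)} - 4\right)^{2} = \left(145 - 4\right)^{2} = 141^{2} = 19881$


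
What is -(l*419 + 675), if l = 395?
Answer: -166180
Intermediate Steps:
-(l*419 + 675) = -(395*419 + 675) = -(165505 + 675) = -1*166180 = -166180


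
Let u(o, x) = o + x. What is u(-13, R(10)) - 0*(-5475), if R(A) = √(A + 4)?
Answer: -13 + √14 ≈ -9.2583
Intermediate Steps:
R(A) = √(4 + A)
u(-13, R(10)) - 0*(-5475) = (-13 + √(4 + 10)) - 0*(-5475) = (-13 + √14) - 1*0 = (-13 + √14) + 0 = -13 + √14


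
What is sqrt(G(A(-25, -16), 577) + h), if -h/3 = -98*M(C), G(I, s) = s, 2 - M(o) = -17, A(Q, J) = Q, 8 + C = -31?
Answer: sqrt(6163) ≈ 78.505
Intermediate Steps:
C = -39 (C = -8 - 31 = -39)
M(o) = 19 (M(o) = 2 - 1*(-17) = 2 + 17 = 19)
h = 5586 (h = -(-294)*19 = -3*(-1862) = 5586)
sqrt(G(A(-25, -16), 577) + h) = sqrt(577 + 5586) = sqrt(6163)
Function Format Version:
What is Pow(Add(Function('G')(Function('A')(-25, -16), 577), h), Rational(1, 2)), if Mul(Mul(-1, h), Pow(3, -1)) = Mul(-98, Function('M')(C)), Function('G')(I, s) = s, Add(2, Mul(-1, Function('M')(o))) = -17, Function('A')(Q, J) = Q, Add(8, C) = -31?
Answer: Pow(6163, Rational(1, 2)) ≈ 78.505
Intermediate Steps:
C = -39 (C = Add(-8, -31) = -39)
Function('M')(o) = 19 (Function('M')(o) = Add(2, Mul(-1, -17)) = Add(2, 17) = 19)
h = 5586 (h = Mul(-3, Mul(-98, 19)) = Mul(-3, -1862) = 5586)
Pow(Add(Function('G')(Function('A')(-25, -16), 577), h), Rational(1, 2)) = Pow(Add(577, 5586), Rational(1, 2)) = Pow(6163, Rational(1, 2))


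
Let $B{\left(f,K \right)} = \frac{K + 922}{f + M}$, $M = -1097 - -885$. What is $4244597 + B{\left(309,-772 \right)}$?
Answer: $\frac{411726059}{97} \approx 4.2446 \cdot 10^{6}$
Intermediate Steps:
$M = -212$ ($M = -1097 + 885 = -212$)
$B{\left(f,K \right)} = \frac{922 + K}{-212 + f}$ ($B{\left(f,K \right)} = \frac{K + 922}{f - 212} = \frac{922 + K}{-212 + f}$)
$4244597 + B{\left(309,-772 \right)} = 4244597 + \frac{922 - 772}{-212 + 309} = 4244597 + \frac{1}{97} \cdot 150 = 4244597 + \frac{150}{97} = \frac{411726059}{97}$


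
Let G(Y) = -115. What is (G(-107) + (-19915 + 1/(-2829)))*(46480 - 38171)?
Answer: -470828413139/2829 ≈ -1.6643e+8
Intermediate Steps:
(G(-107) + (-19915 + 1/(-2829)))*(46480 - 38171) = (-115 + (-19915 + 1/(-2829)))*(46480 - 38171) = (-115 + (-19915 - 1/2829))*8309 = (-115 - 56339536/2829)*8309 = -56664871/2829*8309 = -470828413139/2829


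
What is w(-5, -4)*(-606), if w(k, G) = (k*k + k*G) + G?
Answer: -24846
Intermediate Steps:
w(k, G) = G + k² + G*k (w(k, G) = (k² + G*k) + G = G + k² + G*k)
w(-5, -4)*(-606) = (-4 + (-5)² - 4*(-5))*(-606) = (-4 + 25 + 20)*(-606) = 41*(-606) = -24846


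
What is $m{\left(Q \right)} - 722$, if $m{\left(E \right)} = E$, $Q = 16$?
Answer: $-706$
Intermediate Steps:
$m{\left(Q \right)} - 722 = 16 - 722 = -706$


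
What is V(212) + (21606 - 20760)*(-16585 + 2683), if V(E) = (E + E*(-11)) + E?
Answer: -11763000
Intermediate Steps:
V(E) = -9*E (V(E) = (E - 11*E) + E = -10*E + E = -9*E)
V(212) + (21606 - 20760)*(-16585 + 2683) = -9*212 + (21606 - 20760)*(-16585 + 2683) = -1908 + 846*(-13902) = -1908 - 11761092 = -11763000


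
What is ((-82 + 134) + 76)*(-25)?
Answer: -3200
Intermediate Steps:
((-82 + 134) + 76)*(-25) = (52 + 76)*(-25) = 128*(-25) = -3200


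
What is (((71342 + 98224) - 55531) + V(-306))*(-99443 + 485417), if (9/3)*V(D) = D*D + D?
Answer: 56022196230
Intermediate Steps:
V(D) = D/3 + D**2/3 (V(D) = (D*D + D)/3 = (D**2 + D)/3 = (D + D**2)/3 = D/3 + D**2/3)
(((71342 + 98224) - 55531) + V(-306))*(-99443 + 485417) = (((71342 + 98224) - 55531) + (1/3)*(-306)*(1 - 306))*(-99443 + 485417) = ((169566 - 55531) + (1/3)*(-306)*(-305))*385974 = (114035 + 31110)*385974 = 145145*385974 = 56022196230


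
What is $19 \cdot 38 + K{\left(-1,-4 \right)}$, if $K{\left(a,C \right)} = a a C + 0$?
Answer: $718$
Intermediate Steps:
$K{\left(a,C \right)} = C a^{2}$ ($K{\left(a,C \right)} = a^{2} C + 0 = C a^{2} + 0 = C a^{2}$)
$19 \cdot 38 + K{\left(-1,-4 \right)} = 19 \cdot 38 - 4 \left(-1\right)^{2} = 722 - 4 = 718$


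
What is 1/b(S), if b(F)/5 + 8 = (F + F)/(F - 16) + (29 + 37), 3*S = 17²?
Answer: 241/72780 ≈ 0.0033114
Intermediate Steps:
S = 289/3 (S = (⅓)*17² = (⅓)*289 = 289/3 ≈ 96.333)
b(F) = 290 + 10*F/(-16 + F) (b(F) = -40 + 5*((F + F)/(F - 16) + (29 + 37)) = -40 + 5*((2*F)/(-16 + F) + 66) = -40 + 5*(2*F/(-16 + F) + 66) = -40 + 5*(66 + 2*F/(-16 + F)) = -40 + (330 + 10*F/(-16 + F)) = 290 + 10*F/(-16 + F))
1/b(S) = 1/(20*(-232 + 15*(289/3))/(-16 + 289/3)) = 1/(20*(-232 + 1445)/(241/3)) = 1/(20*(3/241)*1213) = 1/(72780/241) = 241/72780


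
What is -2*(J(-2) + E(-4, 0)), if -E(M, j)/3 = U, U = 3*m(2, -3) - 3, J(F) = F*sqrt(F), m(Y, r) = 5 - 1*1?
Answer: 54 + 4*I*sqrt(2) ≈ 54.0 + 5.6569*I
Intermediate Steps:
m(Y, r) = 4 (m(Y, r) = 5 - 1 = 4)
J(F) = F**(3/2)
U = 9 (U = 3*4 - 3 = 12 - 3 = 9)
E(M, j) = -27 (E(M, j) = -3*9 = -27)
-2*(J(-2) + E(-4, 0)) = -2*((-2)**(3/2) - 27) = -2*(-2*I*sqrt(2) - 27) = -2*(-27 - 2*I*sqrt(2)) = 54 + 4*I*sqrt(2)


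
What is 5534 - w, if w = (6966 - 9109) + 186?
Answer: 7491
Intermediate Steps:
w = -1957 (w = -2143 + 186 = -1957)
5534 - w = 5534 - 1*(-1957) = 5534 + 1957 = 7491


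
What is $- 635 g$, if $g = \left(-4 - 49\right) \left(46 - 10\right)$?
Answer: $1211580$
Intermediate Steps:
$g = -1908$ ($g = \left(-53\right) 36 = -1908$)
$- 635 g = \left(-635\right) \left(-1908\right) = 1211580$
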